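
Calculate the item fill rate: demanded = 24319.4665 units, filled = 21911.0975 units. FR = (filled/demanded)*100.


FR = 21911.0975 / 24319.4665 * 100 = 90.0969

90.0969%


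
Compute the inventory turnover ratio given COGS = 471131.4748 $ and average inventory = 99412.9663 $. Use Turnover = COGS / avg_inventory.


Turnover = 471131.4748 / 99412.9663 = 4.7391

4.7391


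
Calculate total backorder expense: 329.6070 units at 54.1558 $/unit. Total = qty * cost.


Total = 329.6070 * 54.1558 = 17850.1308

17850.1308 $


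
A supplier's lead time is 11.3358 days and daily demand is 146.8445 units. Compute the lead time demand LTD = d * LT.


LTD = 146.8445 * 11.3358 = 1664.5999

1664.5999 units


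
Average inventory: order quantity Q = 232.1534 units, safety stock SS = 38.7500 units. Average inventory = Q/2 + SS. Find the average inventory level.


Q/2 = 116.0767
Avg = 116.0767 + 38.7500 = 154.8267

154.8267 units


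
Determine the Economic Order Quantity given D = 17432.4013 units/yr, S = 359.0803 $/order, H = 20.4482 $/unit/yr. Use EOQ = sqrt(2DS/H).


2*D*S = 2 * 17432.4013 * 359.0803 = 12519263.7770
2*D*S/H = 612242.8271
EOQ = sqrt(612242.8271) = 782.4595

782.4595 units


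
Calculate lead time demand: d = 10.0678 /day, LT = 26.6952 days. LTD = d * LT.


LTD = 10.0678 * 26.6952 = 268.7619

268.7619 units


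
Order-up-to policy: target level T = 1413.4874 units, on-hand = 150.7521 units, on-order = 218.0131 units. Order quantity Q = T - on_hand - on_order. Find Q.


Inventory position = OH + OO = 150.7521 + 218.0131 = 368.7652
Q = 1413.4874 - 368.7652 = 1044.7222

1044.7222 units


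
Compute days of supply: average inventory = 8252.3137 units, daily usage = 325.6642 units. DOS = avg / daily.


DOS = 8252.3137 / 325.6642 = 25.3399

25.3399 days


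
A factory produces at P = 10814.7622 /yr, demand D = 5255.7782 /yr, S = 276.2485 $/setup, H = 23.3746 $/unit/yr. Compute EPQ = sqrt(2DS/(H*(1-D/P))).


1 - D/P = 1 - 0.4860 = 0.5140
H*(1-D/P) = 12.0150
2DS = 2903801.6882
EPQ = sqrt(241682.0055) = 491.6116

491.6116 units


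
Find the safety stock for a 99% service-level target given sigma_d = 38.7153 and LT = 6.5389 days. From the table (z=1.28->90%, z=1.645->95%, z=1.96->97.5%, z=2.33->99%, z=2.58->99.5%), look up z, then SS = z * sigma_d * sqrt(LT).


From the table, SL = 99% corresponds to z = 2.33
sqrt(LT) = sqrt(6.5389) = 2.5571
SS = 2.33 * 38.7153 * 2.5571 = 230.6699

230.6699 units


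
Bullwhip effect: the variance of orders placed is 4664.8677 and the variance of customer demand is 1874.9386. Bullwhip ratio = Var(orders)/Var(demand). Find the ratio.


BW = 4664.8677 / 1874.9386 = 2.4880

2.4880


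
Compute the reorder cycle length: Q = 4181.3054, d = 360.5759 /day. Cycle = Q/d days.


Cycle = 4181.3054 / 360.5759 = 11.5962

11.5962 days


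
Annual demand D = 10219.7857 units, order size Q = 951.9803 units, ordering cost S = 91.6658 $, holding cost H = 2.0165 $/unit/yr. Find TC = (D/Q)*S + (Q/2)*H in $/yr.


Ordering cost = D*S/Q = 984.0591
Holding cost = Q*H/2 = 959.8341
TC = 984.0591 + 959.8341 = 1943.8932

1943.8932 $/yr


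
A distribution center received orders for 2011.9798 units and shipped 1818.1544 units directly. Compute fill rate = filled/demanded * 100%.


FR = 1818.1544 / 2011.9798 * 100 = 90.3664

90.3664%


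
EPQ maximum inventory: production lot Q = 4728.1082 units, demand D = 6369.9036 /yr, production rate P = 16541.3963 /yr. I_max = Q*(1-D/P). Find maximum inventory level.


D/P = 0.3851
1 - D/P = 0.6149
I_max = 4728.1082 * 0.6149 = 2907.3675

2907.3675 units


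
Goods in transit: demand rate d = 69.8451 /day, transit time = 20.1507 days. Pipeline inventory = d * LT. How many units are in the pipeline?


Pipeline = 69.8451 * 20.1507 = 1407.4277

1407.4277 units


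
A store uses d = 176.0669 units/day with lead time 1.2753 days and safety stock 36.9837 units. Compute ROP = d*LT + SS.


d*LT = 176.0669 * 1.2753 = 224.5381
ROP = 224.5381 + 36.9837 = 261.5218

261.5218 units


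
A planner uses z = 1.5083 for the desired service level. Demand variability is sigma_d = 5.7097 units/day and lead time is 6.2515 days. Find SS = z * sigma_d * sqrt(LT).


sqrt(LT) = sqrt(6.2515) = 2.5003
SS = 1.5083 * 5.7097 * 2.5003 = 21.5324

21.5324 units


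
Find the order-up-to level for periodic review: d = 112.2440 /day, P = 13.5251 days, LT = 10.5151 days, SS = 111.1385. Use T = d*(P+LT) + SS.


P + LT = 24.0402
d*(P+LT) = 112.2440 * 24.0402 = 2698.3682
T = 2698.3682 + 111.1385 = 2809.5067

2809.5067 units


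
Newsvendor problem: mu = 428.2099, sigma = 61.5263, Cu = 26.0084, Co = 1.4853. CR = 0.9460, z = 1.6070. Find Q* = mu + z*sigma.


CR = Cu/(Cu+Co) = 26.0084/(26.0084+1.4853) = 0.9460
z = 1.6070
Q* = 428.2099 + 1.6070 * 61.5263 = 527.0827

527.0827 units


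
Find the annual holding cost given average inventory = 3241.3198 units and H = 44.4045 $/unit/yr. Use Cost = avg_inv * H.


Cost = 3241.3198 * 44.4045 = 143929.1851

143929.1851 $/yr


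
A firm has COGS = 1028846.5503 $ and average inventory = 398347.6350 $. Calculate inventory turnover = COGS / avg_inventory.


Turnover = 1028846.5503 / 398347.6350 = 2.5828

2.5828


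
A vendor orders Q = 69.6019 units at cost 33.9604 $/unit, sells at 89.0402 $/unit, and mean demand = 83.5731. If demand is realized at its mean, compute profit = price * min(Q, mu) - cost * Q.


Sales at mu = min(69.6019, 83.5731) = 69.6019
Revenue = 89.0402 * 69.6019 = 6197.3671
Total cost = 33.9604 * 69.6019 = 2363.7084
Profit = 6197.3671 - 2363.7084 = 3833.6587

3833.6587 $


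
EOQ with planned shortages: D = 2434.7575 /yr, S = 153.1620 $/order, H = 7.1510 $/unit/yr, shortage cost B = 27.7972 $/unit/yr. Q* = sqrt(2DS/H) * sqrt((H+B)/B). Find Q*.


sqrt(2DS/H) = 322.9498
sqrt((H+B)/B) = 1.1213
Q* = 322.9498 * 1.1213 = 362.1153

362.1153 units


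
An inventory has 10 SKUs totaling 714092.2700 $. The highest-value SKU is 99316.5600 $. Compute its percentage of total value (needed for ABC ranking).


Top item = 99316.5600
Total = 714092.2700
Percentage = 99316.5600 / 714092.2700 * 100 = 13.9081

13.9081%


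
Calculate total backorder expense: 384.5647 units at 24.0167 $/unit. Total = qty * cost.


Total = 384.5647 * 24.0167 = 9235.9750

9235.9750 $


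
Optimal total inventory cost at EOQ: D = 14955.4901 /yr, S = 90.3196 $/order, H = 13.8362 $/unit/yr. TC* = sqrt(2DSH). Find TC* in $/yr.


2*D*S*H = 37379155.2175
TC* = sqrt(37379155.2175) = 6113.8495

6113.8495 $/yr


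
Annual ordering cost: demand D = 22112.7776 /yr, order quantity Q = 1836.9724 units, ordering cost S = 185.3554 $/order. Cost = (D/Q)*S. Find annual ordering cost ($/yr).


Number of orders = D/Q = 12.0376
Cost = 12.0376 * 185.3554 = 2231.2381

2231.2381 $/yr


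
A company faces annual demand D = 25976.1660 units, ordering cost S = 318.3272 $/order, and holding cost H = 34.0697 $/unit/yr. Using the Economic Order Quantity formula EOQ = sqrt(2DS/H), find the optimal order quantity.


2*D*S = 2 * 25976.1660 * 318.3272 = 16537840.3790
2*D*S/H = 485411.9754
EOQ = sqrt(485411.9754) = 696.7151

696.7151 units


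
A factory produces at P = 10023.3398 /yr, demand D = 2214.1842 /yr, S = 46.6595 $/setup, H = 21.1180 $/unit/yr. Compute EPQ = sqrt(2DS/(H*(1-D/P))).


1 - D/P = 1 - 0.2209 = 0.7791
H*(1-D/P) = 16.4530
2DS = 206625.4554
EPQ = sqrt(12558.5476) = 112.0649

112.0649 units


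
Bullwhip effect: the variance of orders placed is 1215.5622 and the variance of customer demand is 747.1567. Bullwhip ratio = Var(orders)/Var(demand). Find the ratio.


BW = 1215.5622 / 747.1567 = 1.6269

1.6269


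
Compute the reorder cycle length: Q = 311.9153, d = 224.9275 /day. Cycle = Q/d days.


Cycle = 311.9153 / 224.9275 = 1.3867

1.3867 days


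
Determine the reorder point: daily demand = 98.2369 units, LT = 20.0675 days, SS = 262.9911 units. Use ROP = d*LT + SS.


d*LT = 98.2369 * 20.0675 = 1971.3690
ROP = 1971.3690 + 262.9911 = 2234.3601

2234.3601 units


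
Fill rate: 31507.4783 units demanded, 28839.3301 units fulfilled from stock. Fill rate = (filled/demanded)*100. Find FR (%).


FR = 28839.3301 / 31507.4783 * 100 = 91.5317

91.5317%


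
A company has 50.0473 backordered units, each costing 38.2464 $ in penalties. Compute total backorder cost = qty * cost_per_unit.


Total = 50.0473 * 38.2464 = 1914.1291

1914.1291 $


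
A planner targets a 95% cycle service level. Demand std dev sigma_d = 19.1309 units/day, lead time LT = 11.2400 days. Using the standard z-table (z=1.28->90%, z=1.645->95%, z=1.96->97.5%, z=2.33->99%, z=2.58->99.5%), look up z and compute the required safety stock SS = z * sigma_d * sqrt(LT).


From the table, SL = 95% corresponds to z = 1.645
sqrt(LT) = sqrt(11.2400) = 3.3526
SS = 1.645 * 19.1309 * 3.3526 = 105.5078

105.5078 units


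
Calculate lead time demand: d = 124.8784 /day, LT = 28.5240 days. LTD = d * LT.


LTD = 124.8784 * 28.5240 = 3562.0315

3562.0315 units


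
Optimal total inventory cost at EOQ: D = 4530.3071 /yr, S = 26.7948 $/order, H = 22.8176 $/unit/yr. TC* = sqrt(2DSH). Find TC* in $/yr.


2*D*S*H = 5539596.3556
TC* = sqrt(5539596.3556) = 2353.6347

2353.6347 $/yr


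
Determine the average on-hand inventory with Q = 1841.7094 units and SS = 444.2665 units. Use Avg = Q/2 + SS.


Q/2 = 920.8547
Avg = 920.8547 + 444.2665 = 1365.1212

1365.1212 units


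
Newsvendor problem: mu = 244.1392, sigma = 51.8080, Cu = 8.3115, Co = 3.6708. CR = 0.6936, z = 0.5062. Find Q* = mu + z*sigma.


CR = Cu/(Cu+Co) = 8.3115/(8.3115+3.6708) = 0.6936
z = 0.5062
Q* = 244.1392 + 0.5062 * 51.8080 = 270.3644

270.3644 units


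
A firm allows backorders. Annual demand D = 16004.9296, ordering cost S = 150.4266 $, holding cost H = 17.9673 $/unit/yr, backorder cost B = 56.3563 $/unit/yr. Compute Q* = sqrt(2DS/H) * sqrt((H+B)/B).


sqrt(2DS/H) = 517.6817
sqrt((H+B)/B) = 1.1484
Q* = 517.6817 * 1.1484 = 594.5042

594.5042 units


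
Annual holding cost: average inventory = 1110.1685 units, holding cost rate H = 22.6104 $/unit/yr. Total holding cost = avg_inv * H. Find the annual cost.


Cost = 1110.1685 * 22.6104 = 25101.3539

25101.3539 $/yr


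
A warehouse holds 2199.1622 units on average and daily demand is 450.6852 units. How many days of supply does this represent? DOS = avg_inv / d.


DOS = 2199.1622 / 450.6852 = 4.8796

4.8796 days


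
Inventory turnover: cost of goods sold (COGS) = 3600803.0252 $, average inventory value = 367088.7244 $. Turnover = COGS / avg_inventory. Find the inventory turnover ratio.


Turnover = 3600803.0252 / 367088.7244 = 9.8091

9.8091


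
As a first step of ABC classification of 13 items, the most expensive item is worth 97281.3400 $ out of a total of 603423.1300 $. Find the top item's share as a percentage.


Top item = 97281.3400
Total = 603423.1300
Percentage = 97281.3400 / 603423.1300 * 100 = 16.1216

16.1216%


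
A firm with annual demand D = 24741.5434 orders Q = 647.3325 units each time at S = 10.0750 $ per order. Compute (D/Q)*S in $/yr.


Number of orders = D/Q = 38.2208
Cost = 38.2208 * 10.0750 = 385.0742

385.0742 $/yr


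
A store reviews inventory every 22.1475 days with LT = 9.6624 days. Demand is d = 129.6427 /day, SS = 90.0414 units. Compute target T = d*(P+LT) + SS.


P + LT = 31.8099
d*(P+LT) = 129.6427 * 31.8099 = 4123.9213
T = 4123.9213 + 90.0414 = 4213.9627

4213.9627 units


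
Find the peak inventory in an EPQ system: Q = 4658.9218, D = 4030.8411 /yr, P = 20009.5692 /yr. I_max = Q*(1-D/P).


D/P = 0.2014
1 - D/P = 0.7986
I_max = 4658.9218 * 0.7986 = 3720.4022

3720.4022 units


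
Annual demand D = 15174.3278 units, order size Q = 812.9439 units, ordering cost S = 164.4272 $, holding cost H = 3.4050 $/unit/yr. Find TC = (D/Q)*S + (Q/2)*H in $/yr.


Ordering cost = D*S/Q = 3069.1813
Holding cost = Q*H/2 = 1384.0370
TC = 3069.1813 + 1384.0370 = 4453.2183

4453.2183 $/yr


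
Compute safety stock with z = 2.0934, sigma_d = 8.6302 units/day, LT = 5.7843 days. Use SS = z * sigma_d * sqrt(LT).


sqrt(LT) = sqrt(5.7843) = 2.4051
SS = 2.0934 * 8.6302 * 2.4051 = 43.4509

43.4509 units


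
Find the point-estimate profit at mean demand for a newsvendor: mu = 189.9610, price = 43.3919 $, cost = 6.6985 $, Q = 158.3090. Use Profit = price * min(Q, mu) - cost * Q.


Sales at mu = min(158.3090, 189.9610) = 158.3090
Revenue = 43.3919 * 158.3090 = 6869.3283
Total cost = 6.6985 * 158.3090 = 1060.4328
Profit = 6869.3283 - 1060.4328 = 5808.8955

5808.8955 $


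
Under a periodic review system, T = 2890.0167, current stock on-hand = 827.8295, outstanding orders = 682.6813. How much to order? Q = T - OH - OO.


Inventory position = OH + OO = 827.8295 + 682.6813 = 1510.5108
Q = 2890.0167 - 1510.5108 = 1379.5059

1379.5059 units


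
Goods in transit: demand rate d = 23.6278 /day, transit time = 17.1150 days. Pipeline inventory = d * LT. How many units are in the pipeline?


Pipeline = 23.6278 * 17.1150 = 404.3898

404.3898 units


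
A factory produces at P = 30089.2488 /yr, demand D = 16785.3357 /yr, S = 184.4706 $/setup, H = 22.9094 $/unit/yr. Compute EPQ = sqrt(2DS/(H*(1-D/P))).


1 - D/P = 1 - 0.5579 = 0.4421
H*(1-D/P) = 10.1294
2DS = 6192801.8956
EPQ = sqrt(611371.8219) = 781.9027

781.9027 units


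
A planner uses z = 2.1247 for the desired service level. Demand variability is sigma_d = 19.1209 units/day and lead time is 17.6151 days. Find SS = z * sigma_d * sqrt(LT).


sqrt(LT) = sqrt(17.6151) = 4.1970
SS = 2.1247 * 19.1209 * 4.1970 = 170.5095

170.5095 units


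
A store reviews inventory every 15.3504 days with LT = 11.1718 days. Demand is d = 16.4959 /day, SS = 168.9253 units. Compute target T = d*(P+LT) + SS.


P + LT = 26.5222
d*(P+LT) = 16.4959 * 26.5222 = 437.5076
T = 437.5076 + 168.9253 = 606.4329

606.4329 units


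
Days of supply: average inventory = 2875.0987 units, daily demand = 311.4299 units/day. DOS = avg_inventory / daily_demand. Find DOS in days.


DOS = 2875.0987 / 311.4299 = 9.2319

9.2319 days


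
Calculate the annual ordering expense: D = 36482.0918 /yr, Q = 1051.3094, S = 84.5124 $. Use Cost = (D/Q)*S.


Number of orders = D/Q = 34.7016
Cost = 34.7016 * 84.5124 = 2932.7134

2932.7134 $/yr


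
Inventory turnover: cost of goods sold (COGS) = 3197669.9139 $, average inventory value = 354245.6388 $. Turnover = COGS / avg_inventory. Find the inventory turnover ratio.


Turnover = 3197669.9139 / 354245.6388 = 9.0267

9.0267


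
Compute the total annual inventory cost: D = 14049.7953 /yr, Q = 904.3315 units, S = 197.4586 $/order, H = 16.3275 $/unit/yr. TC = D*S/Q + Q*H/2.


Ordering cost = D*S/Q = 3067.7389
Holding cost = Q*H/2 = 7382.7363
TC = 3067.7389 + 7382.7363 = 10450.4752

10450.4752 $/yr


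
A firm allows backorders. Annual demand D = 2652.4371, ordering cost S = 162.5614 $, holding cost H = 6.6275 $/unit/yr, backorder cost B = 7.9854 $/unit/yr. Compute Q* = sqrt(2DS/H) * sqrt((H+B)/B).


sqrt(2DS/H) = 360.7210
sqrt((H+B)/B) = 1.3528
Q* = 360.7210 * 1.3528 = 487.9679

487.9679 units


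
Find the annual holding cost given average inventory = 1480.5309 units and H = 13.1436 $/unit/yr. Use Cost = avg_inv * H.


Cost = 1480.5309 * 13.1436 = 19459.5059

19459.5059 $/yr


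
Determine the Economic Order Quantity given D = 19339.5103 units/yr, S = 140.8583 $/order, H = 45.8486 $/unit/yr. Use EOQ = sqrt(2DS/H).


2*D*S = 2 * 19339.5103 * 140.8583 = 5448261.0874
2*D*S/H = 118831.5693
EOQ = sqrt(118831.5693) = 344.7196

344.7196 units


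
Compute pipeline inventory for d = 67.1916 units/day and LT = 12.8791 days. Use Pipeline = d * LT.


Pipeline = 67.1916 * 12.8791 = 865.3673

865.3673 units


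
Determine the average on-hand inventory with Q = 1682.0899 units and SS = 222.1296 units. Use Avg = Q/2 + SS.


Q/2 = 841.0449
Avg = 841.0449 + 222.1296 = 1063.1745

1063.1745 units


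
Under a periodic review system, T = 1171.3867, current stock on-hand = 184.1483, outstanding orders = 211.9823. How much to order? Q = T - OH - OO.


Inventory position = OH + OO = 184.1483 + 211.9823 = 396.1306
Q = 1171.3867 - 396.1306 = 775.2561

775.2561 units


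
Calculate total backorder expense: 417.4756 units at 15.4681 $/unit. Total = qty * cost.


Total = 417.4756 * 15.4681 = 6457.5543

6457.5543 $


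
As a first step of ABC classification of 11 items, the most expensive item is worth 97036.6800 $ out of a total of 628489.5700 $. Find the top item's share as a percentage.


Top item = 97036.6800
Total = 628489.5700
Percentage = 97036.6800 / 628489.5700 * 100 = 15.4397

15.4397%


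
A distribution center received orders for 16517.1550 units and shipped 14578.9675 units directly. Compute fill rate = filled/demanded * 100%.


FR = 14578.9675 / 16517.1550 * 100 = 88.2656

88.2656%


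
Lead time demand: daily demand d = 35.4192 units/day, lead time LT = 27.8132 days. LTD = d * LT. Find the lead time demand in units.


LTD = 35.4192 * 27.8132 = 985.1213

985.1213 units


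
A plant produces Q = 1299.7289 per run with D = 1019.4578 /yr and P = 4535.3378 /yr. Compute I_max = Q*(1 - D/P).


D/P = 0.2248
1 - D/P = 0.7752
I_max = 1299.7289 * 0.7752 = 1007.5745

1007.5745 units


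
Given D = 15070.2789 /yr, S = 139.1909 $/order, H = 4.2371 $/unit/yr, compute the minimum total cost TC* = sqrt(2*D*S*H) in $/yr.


2*D*S*H = 17775869.0498
TC* = sqrt(17775869.0498) = 4216.1439

4216.1439 $/yr


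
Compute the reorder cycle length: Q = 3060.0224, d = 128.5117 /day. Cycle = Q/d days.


Cycle = 3060.0224 / 128.5117 = 23.8112

23.8112 days


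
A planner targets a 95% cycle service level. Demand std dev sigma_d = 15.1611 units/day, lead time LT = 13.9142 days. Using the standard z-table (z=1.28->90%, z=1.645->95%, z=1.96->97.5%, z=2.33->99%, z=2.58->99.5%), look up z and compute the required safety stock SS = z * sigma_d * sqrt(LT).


From the table, SL = 95% corresponds to z = 1.645
sqrt(LT) = sqrt(13.9142) = 3.7302
SS = 1.645 * 15.1611 * 3.7302 = 93.0306

93.0306 units


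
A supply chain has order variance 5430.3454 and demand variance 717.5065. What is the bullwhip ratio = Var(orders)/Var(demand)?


BW = 5430.3454 / 717.5065 = 7.5684

7.5684


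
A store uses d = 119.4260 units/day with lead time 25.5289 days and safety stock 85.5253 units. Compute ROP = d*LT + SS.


d*LT = 119.4260 * 25.5289 = 3048.8144
ROP = 3048.8144 + 85.5253 = 3134.3397

3134.3397 units


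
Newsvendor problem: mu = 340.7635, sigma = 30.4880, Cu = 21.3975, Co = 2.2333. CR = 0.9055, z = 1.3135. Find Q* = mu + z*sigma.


CR = Cu/(Cu+Co) = 21.3975/(21.3975+2.2333) = 0.9055
z = 1.3135
Q* = 340.7635 + 1.3135 * 30.4880 = 380.8095

380.8095 units


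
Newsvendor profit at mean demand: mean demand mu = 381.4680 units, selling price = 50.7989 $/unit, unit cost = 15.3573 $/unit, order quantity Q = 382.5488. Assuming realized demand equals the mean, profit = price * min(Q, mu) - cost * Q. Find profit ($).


Sales at mu = min(382.5488, 381.4680) = 381.4680
Revenue = 50.7989 * 381.4680 = 19378.1548
Total cost = 15.3573 * 382.5488 = 5874.9167
Profit = 19378.1548 - 5874.9167 = 13503.2381

13503.2381 $


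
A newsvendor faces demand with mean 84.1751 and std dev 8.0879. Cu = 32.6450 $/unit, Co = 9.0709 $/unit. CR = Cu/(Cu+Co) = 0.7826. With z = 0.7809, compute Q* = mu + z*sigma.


CR = Cu/(Cu+Co) = 32.6450/(32.6450+9.0709) = 0.7826
z = 0.7809
Q* = 84.1751 + 0.7809 * 8.0879 = 90.4909

90.4909 units


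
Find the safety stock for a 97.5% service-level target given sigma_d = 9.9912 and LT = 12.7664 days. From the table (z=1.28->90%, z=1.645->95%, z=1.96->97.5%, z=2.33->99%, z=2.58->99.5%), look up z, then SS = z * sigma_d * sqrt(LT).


From the table, SL = 97.5% corresponds to z = 1.96
sqrt(LT) = sqrt(12.7664) = 3.5730
SS = 1.96 * 9.9912 * 3.5730 = 69.9694

69.9694 units


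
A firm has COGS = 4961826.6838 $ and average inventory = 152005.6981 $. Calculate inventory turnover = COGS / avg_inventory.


Turnover = 4961826.6838 / 152005.6981 = 32.6424

32.6424


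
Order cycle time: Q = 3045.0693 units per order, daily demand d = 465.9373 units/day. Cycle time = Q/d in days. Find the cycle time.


Cycle = 3045.0693 / 465.9373 = 6.5354

6.5354 days


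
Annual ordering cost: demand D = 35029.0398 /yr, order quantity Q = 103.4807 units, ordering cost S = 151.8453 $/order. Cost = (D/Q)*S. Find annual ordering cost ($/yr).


Number of orders = D/Q = 338.5080
Cost = 338.5080 * 151.8453 = 51400.8415

51400.8415 $/yr


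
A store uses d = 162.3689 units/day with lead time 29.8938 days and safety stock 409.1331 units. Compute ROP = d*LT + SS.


d*LT = 162.3689 * 29.8938 = 4853.8234
ROP = 4853.8234 + 409.1331 = 5262.9565

5262.9565 units


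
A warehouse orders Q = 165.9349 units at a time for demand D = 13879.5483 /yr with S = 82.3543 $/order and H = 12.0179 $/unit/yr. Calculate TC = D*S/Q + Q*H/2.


Ordering cost = D*S/Q = 6888.4875
Holding cost = Q*H/2 = 997.0945
TC = 6888.4875 + 997.0945 = 7885.5820

7885.5820 $/yr


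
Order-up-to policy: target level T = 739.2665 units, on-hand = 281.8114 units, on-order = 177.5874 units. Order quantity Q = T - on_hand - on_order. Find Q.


Inventory position = OH + OO = 281.8114 + 177.5874 = 459.3988
Q = 739.2665 - 459.3988 = 279.8677

279.8677 units


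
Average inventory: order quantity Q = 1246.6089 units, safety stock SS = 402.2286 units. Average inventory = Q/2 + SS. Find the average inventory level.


Q/2 = 623.3044
Avg = 623.3044 + 402.2286 = 1025.5331

1025.5331 units


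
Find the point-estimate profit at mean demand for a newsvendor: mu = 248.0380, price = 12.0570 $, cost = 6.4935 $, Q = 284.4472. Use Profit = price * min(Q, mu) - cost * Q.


Sales at mu = min(284.4472, 248.0380) = 248.0380
Revenue = 12.0570 * 248.0380 = 2990.5942
Total cost = 6.4935 * 284.4472 = 1847.0579
Profit = 2990.5942 - 1847.0579 = 1143.5363

1143.5363 $


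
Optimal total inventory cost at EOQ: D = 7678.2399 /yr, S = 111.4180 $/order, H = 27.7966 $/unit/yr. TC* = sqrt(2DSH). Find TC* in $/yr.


2*D*S*H = 47559656.4446
TC* = sqrt(47559656.4446) = 6896.3510

6896.3510 $/yr


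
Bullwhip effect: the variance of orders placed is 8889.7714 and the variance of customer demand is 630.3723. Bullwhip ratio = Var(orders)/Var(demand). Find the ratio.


BW = 8889.7714 / 630.3723 = 14.1024

14.1024


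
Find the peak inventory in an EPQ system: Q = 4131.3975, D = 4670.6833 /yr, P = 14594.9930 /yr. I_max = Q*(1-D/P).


D/P = 0.3200
1 - D/P = 0.6800
I_max = 4131.3975 * 0.6800 = 2809.2695

2809.2695 units


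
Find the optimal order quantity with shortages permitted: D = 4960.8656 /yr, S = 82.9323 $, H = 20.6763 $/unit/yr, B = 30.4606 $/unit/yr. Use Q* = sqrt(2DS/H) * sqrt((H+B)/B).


sqrt(2DS/H) = 199.4891
sqrt((H+B)/B) = 1.2957
Q* = 199.4891 * 1.2957 = 258.4742

258.4742 units


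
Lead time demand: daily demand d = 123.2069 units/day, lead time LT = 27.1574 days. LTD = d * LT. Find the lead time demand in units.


LTD = 123.2069 * 27.1574 = 3345.9791

3345.9791 units


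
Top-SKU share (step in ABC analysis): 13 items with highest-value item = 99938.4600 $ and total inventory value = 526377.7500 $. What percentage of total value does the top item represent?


Top item = 99938.4600
Total = 526377.7500
Percentage = 99938.4600 / 526377.7500 * 100 = 18.9861

18.9861%


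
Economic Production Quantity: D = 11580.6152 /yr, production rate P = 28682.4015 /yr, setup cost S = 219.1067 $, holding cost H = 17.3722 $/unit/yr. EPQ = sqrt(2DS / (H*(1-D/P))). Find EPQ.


1 - D/P = 1 - 0.4038 = 0.5962
H*(1-D/P) = 10.3581
2DS = 5074780.7609
EPQ = sqrt(489932.7821) = 699.9520

699.9520 units


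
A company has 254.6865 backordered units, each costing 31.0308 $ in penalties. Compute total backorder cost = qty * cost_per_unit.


Total = 254.6865 * 31.0308 = 7903.1258

7903.1258 $


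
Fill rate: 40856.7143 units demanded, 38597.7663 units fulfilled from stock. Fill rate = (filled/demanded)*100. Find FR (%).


FR = 38597.7663 / 40856.7143 * 100 = 94.4710

94.4710%


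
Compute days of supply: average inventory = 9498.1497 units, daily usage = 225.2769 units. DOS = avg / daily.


DOS = 9498.1497 / 225.2769 = 42.1621

42.1621 days


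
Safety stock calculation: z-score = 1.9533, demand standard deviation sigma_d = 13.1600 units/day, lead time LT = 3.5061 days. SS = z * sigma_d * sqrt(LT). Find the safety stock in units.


sqrt(LT) = sqrt(3.5061) = 1.8725
SS = 1.9533 * 13.1600 * 1.8725 = 48.1323

48.1323 units


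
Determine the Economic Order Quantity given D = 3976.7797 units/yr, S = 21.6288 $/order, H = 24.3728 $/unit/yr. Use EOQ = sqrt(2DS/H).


2*D*S = 2 * 3976.7797 * 21.6288 = 172025.9456
2*D*S/H = 7058.1117
EOQ = sqrt(7058.1117) = 84.0126

84.0126 units


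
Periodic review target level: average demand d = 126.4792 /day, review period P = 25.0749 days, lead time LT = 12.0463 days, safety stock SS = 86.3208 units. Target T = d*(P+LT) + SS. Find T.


P + LT = 37.1212
d*(P+LT) = 126.4792 * 37.1212 = 4695.0597
T = 4695.0597 + 86.3208 = 4781.3805

4781.3805 units


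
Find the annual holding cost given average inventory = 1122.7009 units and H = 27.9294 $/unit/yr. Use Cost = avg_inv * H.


Cost = 1122.7009 * 27.9294 = 31356.3625

31356.3625 $/yr


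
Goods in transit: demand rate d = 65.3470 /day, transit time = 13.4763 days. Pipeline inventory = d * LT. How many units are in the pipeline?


Pipeline = 65.3470 * 13.4763 = 880.6358

880.6358 units


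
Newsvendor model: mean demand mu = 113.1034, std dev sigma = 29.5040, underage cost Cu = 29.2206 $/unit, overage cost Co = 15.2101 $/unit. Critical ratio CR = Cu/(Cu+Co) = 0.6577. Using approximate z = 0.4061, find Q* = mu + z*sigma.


CR = Cu/(Cu+Co) = 29.2206/(29.2206+15.2101) = 0.6577
z = 0.4061
Q* = 113.1034 + 0.4061 * 29.5040 = 125.0850

125.0850 units


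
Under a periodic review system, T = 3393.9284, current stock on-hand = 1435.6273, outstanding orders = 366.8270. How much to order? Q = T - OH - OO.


Inventory position = OH + OO = 1435.6273 + 366.8270 = 1802.4543
Q = 3393.9284 - 1802.4543 = 1591.4741

1591.4741 units


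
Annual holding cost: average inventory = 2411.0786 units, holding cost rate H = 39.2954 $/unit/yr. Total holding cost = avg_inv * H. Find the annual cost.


Cost = 2411.0786 * 39.2954 = 94744.2980

94744.2980 $/yr


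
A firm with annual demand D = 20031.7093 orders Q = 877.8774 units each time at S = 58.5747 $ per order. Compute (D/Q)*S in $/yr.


Number of orders = D/Q = 22.8183
Cost = 22.8183 * 58.5747 = 1336.5777

1336.5777 $/yr


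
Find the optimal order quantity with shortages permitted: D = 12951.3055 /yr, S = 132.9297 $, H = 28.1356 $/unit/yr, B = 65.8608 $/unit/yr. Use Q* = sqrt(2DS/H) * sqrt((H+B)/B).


sqrt(2DS/H) = 349.8281
sqrt((H+B)/B) = 1.1947
Q* = 349.8281 * 1.1947 = 417.9235

417.9235 units


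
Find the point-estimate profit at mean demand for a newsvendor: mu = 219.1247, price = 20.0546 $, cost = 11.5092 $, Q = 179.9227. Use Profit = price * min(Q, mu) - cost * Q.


Sales at mu = min(179.9227, 219.1247) = 179.9227
Revenue = 20.0546 * 179.9227 = 3608.2778
Total cost = 11.5092 * 179.9227 = 2070.7663
Profit = 3608.2778 - 2070.7663 = 1537.5114

1537.5114 $


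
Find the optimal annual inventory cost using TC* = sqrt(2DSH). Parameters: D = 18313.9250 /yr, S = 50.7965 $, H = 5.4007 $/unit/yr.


2*D*S*H = 10048361.9422
TC* = sqrt(10048361.9422) = 3169.9151

3169.9151 $/yr


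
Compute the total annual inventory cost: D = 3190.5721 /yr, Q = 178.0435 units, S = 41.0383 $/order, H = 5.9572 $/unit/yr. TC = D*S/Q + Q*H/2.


Ordering cost = D*S/Q = 735.4138
Holding cost = Q*H/2 = 530.3204
TC = 735.4138 + 530.3204 = 1265.7342

1265.7342 $/yr


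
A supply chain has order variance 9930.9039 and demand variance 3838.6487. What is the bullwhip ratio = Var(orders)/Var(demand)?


BW = 9930.9039 / 3838.6487 = 2.5871

2.5871


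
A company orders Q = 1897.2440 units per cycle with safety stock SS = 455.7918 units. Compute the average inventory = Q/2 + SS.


Q/2 = 948.6220
Avg = 948.6220 + 455.7918 = 1404.4138

1404.4138 units


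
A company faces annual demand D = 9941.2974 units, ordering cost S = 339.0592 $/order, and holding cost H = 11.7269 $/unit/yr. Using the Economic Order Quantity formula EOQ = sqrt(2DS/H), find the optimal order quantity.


2*D*S = 2 * 9941.2974 * 339.0592 = 6741376.6868
2*D*S/H = 574864.3450
EOQ = sqrt(574864.3450) = 758.1981

758.1981 units


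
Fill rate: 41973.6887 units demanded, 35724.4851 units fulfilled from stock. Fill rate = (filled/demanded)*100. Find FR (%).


FR = 35724.4851 / 41973.6887 * 100 = 85.1116

85.1116%


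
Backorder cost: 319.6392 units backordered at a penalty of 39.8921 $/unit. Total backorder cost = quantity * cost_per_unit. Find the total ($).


Total = 319.6392 * 39.8921 = 12751.0789

12751.0789 $


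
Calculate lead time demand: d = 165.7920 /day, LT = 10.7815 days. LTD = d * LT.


LTD = 165.7920 * 10.7815 = 1787.4864

1787.4864 units


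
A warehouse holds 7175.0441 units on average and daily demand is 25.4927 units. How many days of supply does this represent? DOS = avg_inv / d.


DOS = 7175.0441 / 25.4927 = 281.4549

281.4549 days


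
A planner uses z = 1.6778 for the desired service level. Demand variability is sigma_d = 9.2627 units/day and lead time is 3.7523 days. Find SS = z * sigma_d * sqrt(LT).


sqrt(LT) = sqrt(3.7523) = 1.9371
SS = 1.6778 * 9.2627 * 1.9371 = 30.1042

30.1042 units


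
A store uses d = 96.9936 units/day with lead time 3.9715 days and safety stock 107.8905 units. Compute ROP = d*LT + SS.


d*LT = 96.9936 * 3.9715 = 385.2101
ROP = 385.2101 + 107.8905 = 493.1006

493.1006 units


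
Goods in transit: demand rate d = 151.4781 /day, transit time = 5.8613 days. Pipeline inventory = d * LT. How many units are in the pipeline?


Pipeline = 151.4781 * 5.8613 = 887.8586

887.8586 units


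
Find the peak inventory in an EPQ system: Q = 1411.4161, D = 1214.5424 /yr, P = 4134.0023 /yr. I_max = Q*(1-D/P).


D/P = 0.2938
1 - D/P = 0.7062
I_max = 1411.4161 * 0.7062 = 996.7514

996.7514 units


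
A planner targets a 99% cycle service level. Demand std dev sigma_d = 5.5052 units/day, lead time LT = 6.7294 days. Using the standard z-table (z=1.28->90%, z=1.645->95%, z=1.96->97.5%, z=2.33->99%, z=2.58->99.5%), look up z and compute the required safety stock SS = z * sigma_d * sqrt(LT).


From the table, SL = 99% corresponds to z = 2.33
sqrt(LT) = sqrt(6.7294) = 2.5941
SS = 2.33 * 5.5052 * 2.5941 = 33.2749

33.2749 units


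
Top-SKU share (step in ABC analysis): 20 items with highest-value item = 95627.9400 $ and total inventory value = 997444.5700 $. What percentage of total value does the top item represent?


Top item = 95627.9400
Total = 997444.5700
Percentage = 95627.9400 / 997444.5700 * 100 = 9.5873

9.5873%


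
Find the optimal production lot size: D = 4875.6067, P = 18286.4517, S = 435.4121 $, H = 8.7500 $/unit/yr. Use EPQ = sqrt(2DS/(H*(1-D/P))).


1 - D/P = 1 - 0.2666 = 0.7334
H*(1-D/P) = 6.4170
2DS = 4245796.3040
EPQ = sqrt(661644.0355) = 813.4150

813.4150 units


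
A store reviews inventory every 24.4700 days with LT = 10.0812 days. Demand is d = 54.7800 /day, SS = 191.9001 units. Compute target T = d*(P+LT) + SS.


P + LT = 34.5512
d*(P+LT) = 54.7800 * 34.5512 = 1892.7147
T = 1892.7147 + 191.9001 = 2084.6148

2084.6148 units


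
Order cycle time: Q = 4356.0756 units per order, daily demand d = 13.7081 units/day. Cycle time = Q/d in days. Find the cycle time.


Cycle = 4356.0756 / 13.7081 = 317.7738

317.7738 days


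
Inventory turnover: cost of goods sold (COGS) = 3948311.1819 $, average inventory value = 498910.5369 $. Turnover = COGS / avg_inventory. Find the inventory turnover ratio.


Turnover = 3948311.1819 / 498910.5369 = 7.9139

7.9139


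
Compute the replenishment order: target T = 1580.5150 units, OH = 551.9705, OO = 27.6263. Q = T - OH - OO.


Inventory position = OH + OO = 551.9705 + 27.6263 = 579.5968
Q = 1580.5150 - 579.5968 = 1000.9182

1000.9182 units


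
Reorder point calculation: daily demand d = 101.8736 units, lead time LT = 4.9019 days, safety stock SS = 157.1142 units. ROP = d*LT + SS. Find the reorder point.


d*LT = 101.8736 * 4.9019 = 499.3742
ROP = 499.3742 + 157.1142 = 656.4884

656.4884 units


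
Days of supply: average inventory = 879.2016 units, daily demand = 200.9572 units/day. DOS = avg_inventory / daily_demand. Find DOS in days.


DOS = 879.2016 / 200.9572 = 4.3751

4.3751 days


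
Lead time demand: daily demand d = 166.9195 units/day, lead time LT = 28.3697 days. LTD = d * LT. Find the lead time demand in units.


LTD = 166.9195 * 28.3697 = 4735.4561

4735.4561 units


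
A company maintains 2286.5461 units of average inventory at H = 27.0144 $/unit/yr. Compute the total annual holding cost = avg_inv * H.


Cost = 2286.5461 * 27.0144 = 61769.6710

61769.6710 $/yr


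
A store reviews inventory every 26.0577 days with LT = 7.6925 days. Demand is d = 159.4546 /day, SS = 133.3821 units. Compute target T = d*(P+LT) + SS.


P + LT = 33.7502
d*(P+LT) = 159.4546 * 33.7502 = 5381.6246
T = 5381.6246 + 133.3821 = 5515.0067

5515.0067 units


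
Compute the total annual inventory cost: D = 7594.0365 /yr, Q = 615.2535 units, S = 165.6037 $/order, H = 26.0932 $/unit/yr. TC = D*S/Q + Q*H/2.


Ordering cost = D*S/Q = 2044.0364
Holding cost = Q*H/2 = 8026.9663
TC = 2044.0364 + 8026.9663 = 10071.0027

10071.0027 $/yr


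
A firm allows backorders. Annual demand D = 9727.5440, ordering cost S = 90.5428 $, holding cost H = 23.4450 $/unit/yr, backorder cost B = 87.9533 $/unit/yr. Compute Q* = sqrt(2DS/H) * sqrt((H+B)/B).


sqrt(2DS/H) = 274.1059
sqrt((H+B)/B) = 1.1254
Q* = 274.1059 * 1.1254 = 308.4833

308.4833 units


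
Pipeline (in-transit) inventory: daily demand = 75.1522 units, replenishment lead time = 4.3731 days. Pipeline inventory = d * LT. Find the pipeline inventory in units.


Pipeline = 75.1522 * 4.3731 = 328.6481

328.6481 units


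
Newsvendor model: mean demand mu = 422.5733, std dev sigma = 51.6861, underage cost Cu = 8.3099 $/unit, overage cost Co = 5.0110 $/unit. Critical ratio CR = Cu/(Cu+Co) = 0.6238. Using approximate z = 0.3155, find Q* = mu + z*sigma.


CR = Cu/(Cu+Co) = 8.3099/(8.3099+5.0110) = 0.6238
z = 0.3155
Q* = 422.5733 + 0.3155 * 51.6861 = 438.8803

438.8803 units


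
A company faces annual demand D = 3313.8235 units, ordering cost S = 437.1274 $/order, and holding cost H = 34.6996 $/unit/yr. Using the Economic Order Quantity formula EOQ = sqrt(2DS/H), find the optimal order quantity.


2*D*S = 2 * 3313.8235 * 437.1274 = 2897126.1012
2*D*S/H = 83491.6282
EOQ = sqrt(83491.6282) = 288.9492

288.9492 units


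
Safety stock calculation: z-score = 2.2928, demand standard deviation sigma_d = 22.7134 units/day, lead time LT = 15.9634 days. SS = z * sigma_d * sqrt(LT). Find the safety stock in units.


sqrt(LT) = sqrt(15.9634) = 3.9954
SS = 2.2928 * 22.7134 * 3.9954 = 208.0707

208.0707 units


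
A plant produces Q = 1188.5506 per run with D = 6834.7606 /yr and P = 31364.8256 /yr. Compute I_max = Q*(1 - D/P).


D/P = 0.2179
1 - D/P = 0.7821
I_max = 1188.5506 * 0.7821 = 929.5516

929.5516 units


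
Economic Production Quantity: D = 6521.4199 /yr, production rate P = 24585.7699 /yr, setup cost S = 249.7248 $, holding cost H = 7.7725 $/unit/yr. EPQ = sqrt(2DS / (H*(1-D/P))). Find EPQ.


1 - D/P = 1 - 0.2653 = 0.7347
H*(1-D/P) = 5.7108
2DS = 3257120.5605
EPQ = sqrt(570340.9791) = 755.2092

755.2092 units


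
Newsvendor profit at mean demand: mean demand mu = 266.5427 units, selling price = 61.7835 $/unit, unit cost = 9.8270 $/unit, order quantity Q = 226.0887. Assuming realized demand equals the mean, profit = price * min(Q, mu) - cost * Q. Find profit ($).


Sales at mu = min(226.0887, 266.5427) = 226.0887
Revenue = 61.7835 * 226.0887 = 13968.5512
Total cost = 9.8270 * 226.0887 = 2221.7737
Profit = 13968.5512 - 2221.7737 = 11746.7775

11746.7775 $


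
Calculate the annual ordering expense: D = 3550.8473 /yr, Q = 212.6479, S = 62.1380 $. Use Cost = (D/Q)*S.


Number of orders = D/Q = 16.6982
Cost = 16.6982 * 62.1380 = 1037.5957

1037.5957 $/yr


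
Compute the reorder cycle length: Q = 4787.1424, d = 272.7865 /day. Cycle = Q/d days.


Cycle = 4787.1424 / 272.7865 = 17.5490

17.5490 days


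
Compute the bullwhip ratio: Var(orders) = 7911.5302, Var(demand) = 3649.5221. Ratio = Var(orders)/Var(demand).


BW = 7911.5302 / 3649.5221 = 2.1678

2.1678


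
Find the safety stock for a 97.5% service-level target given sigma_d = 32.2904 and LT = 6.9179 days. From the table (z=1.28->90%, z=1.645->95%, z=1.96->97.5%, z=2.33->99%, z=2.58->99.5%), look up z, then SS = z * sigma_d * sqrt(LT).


From the table, SL = 97.5% corresponds to z = 1.96
sqrt(LT) = sqrt(6.9179) = 2.6302
SS = 1.96 * 32.2904 * 2.6302 = 166.4626

166.4626 units


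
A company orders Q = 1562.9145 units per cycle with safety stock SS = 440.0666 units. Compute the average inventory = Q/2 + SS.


Q/2 = 781.4573
Avg = 781.4573 + 440.0666 = 1221.5239

1221.5239 units


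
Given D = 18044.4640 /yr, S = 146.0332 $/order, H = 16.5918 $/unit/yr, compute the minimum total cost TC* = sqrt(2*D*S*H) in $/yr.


2*D*S*H = 87441799.7413
TC* = sqrt(87441799.7413) = 9351.0320

9351.0320 $/yr


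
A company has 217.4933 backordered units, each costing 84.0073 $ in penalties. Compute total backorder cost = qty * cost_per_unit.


Total = 217.4933 * 84.0073 = 18271.0249

18271.0249 $


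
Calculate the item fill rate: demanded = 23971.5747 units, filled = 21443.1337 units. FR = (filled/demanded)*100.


FR = 21443.1337 / 23971.5747 * 100 = 89.4523

89.4523%


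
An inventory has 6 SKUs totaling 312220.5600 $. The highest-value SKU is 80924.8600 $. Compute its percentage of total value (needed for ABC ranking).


Top item = 80924.8600
Total = 312220.5600
Percentage = 80924.8600 / 312220.5600 * 100 = 25.9191

25.9191%


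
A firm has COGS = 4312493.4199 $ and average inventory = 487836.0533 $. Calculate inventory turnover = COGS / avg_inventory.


Turnover = 4312493.4199 / 487836.0533 = 8.8400

8.8400


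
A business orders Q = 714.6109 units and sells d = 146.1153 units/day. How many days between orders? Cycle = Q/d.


Cycle = 714.6109 / 146.1153 = 4.8907

4.8907 days


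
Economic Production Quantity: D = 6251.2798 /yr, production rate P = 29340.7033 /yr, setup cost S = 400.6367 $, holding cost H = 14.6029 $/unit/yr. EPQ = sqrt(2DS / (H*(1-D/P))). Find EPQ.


1 - D/P = 1 - 0.2131 = 0.7869
H*(1-D/P) = 11.4916
2DS = 5008984.2197
EPQ = sqrt(435881.0441) = 660.2129

660.2129 units


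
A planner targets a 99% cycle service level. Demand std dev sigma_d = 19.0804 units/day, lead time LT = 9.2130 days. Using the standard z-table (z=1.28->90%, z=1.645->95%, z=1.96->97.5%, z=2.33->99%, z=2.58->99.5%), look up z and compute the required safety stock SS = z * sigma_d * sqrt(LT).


From the table, SL = 99% corresponds to z = 2.33
sqrt(LT) = sqrt(9.2130) = 3.0353
SS = 2.33 * 19.0804 * 3.0353 = 134.9410

134.9410 units


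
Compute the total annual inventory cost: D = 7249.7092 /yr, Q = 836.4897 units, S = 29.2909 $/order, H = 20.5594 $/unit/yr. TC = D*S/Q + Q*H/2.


Ordering cost = D*S/Q = 253.8591
Holding cost = Q*H/2 = 8598.8632
TC = 253.8591 + 8598.8632 = 8852.7223

8852.7223 $/yr


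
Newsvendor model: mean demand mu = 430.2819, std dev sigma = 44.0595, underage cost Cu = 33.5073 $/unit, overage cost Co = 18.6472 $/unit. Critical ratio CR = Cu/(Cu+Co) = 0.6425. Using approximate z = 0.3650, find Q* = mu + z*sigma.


CR = Cu/(Cu+Co) = 33.5073/(33.5073+18.6472) = 0.6425
z = 0.3650
Q* = 430.2819 + 0.3650 * 44.0595 = 446.3636

446.3636 units
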